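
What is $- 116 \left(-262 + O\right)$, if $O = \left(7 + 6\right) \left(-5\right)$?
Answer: $37932$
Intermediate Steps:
$O = -65$ ($O = 13 \left(-5\right) = -65$)
$- 116 \left(-262 + O\right) = - 116 \left(-262 - 65\right) = \left(-116\right) \left(-327\right) = 37932$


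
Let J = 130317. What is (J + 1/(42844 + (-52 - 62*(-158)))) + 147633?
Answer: 14616834601/52588 ≈ 2.7795e+5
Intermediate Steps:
(J + 1/(42844 + (-52 - 62*(-158)))) + 147633 = (130317 + 1/(42844 + (-52 - 62*(-158)))) + 147633 = (130317 + 1/(42844 + (-52 + 9796))) + 147633 = (130317 + 1/(42844 + 9744)) + 147633 = (130317 + 1/52588) + 147633 = 6853110397/52588 + 147633 = 14616834601/52588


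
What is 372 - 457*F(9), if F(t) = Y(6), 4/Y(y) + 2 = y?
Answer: -85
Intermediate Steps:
Y(y) = 4/(-2 + y)
F(t) = 1 (F(t) = 4/(-2 + 6) = 4/4 = 4*(1/4) = 1)
372 - 457*F(9) = 372 - 457*1 = 372 - 457 = -85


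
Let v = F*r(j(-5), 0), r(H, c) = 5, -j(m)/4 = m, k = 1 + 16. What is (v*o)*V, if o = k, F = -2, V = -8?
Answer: 1360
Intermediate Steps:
k = 17
j(m) = -4*m
o = 17
v = -10 (v = -2*5 = -10)
(v*o)*V = -10*17*(-8) = -170*(-8) = 1360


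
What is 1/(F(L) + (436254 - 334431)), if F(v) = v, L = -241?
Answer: 1/101582 ≈ 9.8443e-6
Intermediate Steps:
1/(F(L) + (436254 - 334431)) = 1/(-241 + (436254 - 334431)) = 1/(-241 + 101823) = 1/101582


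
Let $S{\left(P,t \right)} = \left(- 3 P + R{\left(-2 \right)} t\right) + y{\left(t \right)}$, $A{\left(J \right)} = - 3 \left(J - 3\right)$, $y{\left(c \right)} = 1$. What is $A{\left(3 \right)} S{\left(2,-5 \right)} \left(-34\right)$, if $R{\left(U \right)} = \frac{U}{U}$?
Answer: $0$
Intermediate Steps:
$A{\left(J \right)} = 9 - 3 J$ ($A{\left(J \right)} = - 3 \left(-3 + J\right) = 9 - 3 J$)
$R{\left(U \right)} = 1$
$S{\left(P,t \right)} = 1 + t - 3 P$ ($S{\left(P,t \right)} = \left(- 3 P + 1 t\right) + 1 = \left(- 3 P + t\right) + 1 = \left(t - 3 P\right) + 1 = 1 + t - 3 P$)
$A{\left(3 \right)} S{\left(2,-5 \right)} \left(-34\right) = \left(9 - 9\right) \left(1 - 5 - 6\right) \left(-34\right) = 0 \left(-10\right) \left(-34\right) = 0 \left(-34\right) = 0$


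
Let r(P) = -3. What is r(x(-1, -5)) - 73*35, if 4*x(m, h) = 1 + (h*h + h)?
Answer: -2558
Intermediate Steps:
x(m, h) = ¼ + h/4 + h²/4 (x(m, h) = (1 + (h*h + h))/4 = (1 + (h² + h))/4 = (1 + (h + h²))/4 = (1 + h + h²)/4 = ¼ + h/4 + h²/4)
r(x(-1, -5)) - 73*35 = -3 - 73*35 = -3 - 2555 = -2558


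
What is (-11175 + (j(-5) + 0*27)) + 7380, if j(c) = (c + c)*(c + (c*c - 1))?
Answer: -3985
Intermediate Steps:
j(c) = 2*c*(-1 + c + c²) (j(c) = (2*c)*(c + (c² - 1)) = (2*c)*(c + (-1 + c²)) = (2*c)*(-1 + c + c²) = 2*c*(-1 + c + c²))
(-11175 + (j(-5) + 0*27)) + 7380 = (-11175 + (2*(-5)*(-1 - 5 + (-5)²) + 0*27)) + 7380 = (-11175 + (2*(-5)*(-1 - 5 + 25) + 0)) + 7380 = (-11175 + (2*(-5)*19 + 0)) + 7380 = (-11175 + (-190 + 0)) + 7380 = (-11175 - 190) + 7380 = -11365 + 7380 = -3985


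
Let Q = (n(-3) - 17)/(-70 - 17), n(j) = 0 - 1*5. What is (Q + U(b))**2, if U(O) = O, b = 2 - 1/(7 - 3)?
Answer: 485809/121104 ≈ 4.0115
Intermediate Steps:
n(j) = -5 (n(j) = 0 - 5 = -5)
b = 7/4 (b = 2 - 1/4 = 7/4 ≈ 1.7500)
Q = 22/87 (Q = (-5 - 17)/(-70 - 17) = -22/(-87) = -22*(-1/87) = 22/87 ≈ 0.25287)
(Q + U(b))**2 = (22/87 + 7/4)**2 = (697/348)**2 = 485809/121104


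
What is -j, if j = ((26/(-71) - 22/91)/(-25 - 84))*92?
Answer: -361376/704249 ≈ -0.51314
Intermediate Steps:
j = 361376/704249 (j = ((26*(-1/71) - 22*1/91)/(-109))*92 = -(-26/71 - 22/91)/109*92 = -1/109*(-3928/6461)*92 = (3928/704249)*92 = 361376/704249 ≈ 0.51314)
-j = -1*361376/704249 = -361376/704249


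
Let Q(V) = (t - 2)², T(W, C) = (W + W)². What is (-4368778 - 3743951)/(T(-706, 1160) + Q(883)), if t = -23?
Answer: -8112729/1994369 ≈ -4.0678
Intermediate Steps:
T(W, C) = 4*W² (T(W, C) = (2*W)² = 4*W²)
Q(V) = 625 (Q(V) = (-23 - 2)² = (-25)² = 625)
(-4368778 - 3743951)/(T(-706, 1160) + Q(883)) = (-4368778 - 3743951)/(4*(-706)² + 625) = -8112729/(4*498436 + 625) = -8112729/(1993744 + 625) = -8112729/1994369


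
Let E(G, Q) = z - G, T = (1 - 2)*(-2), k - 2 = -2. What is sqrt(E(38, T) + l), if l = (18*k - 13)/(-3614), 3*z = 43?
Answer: I*sqrt(16458990)/834 ≈ 4.8645*I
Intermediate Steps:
z = 43/3 (z = (1/3)*43 = 43/3 ≈ 14.333)
k = 0 (k = 2 - 2 = 0)
T = 2 (T = -1*(-2) = 2)
E(G, Q) = 43/3 - G
l = 1/278 (l = (18*0 - 13)/(-3614) = (0 - 13)*(-1/3614) = -13*(-1/3614) = 1/278 ≈ 0.0035971)
sqrt(E(38, T) + l) = sqrt((43/3 - 1*38) + 1/278) = sqrt((43/3 - 38) + 1/278) = sqrt(-71/3 + 1/278) = sqrt(-19735/834) = I*sqrt(16458990)/834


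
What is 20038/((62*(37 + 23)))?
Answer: 10019/1860 ≈ 5.3866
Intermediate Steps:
20038/((62*(37 + 23))) = 20038/((62*60)) = 20038/3720 = 20038*(1/3720) = 10019/1860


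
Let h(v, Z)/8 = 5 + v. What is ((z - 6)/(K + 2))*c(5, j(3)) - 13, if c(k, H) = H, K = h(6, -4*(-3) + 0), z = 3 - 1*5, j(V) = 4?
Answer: -601/45 ≈ -13.356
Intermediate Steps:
h(v, Z) = 40 + 8*v (h(v, Z) = 8*(5 + v) = 40 + 8*v)
z = -2 (z = 3 - 5 = -2)
K = 88 (K = 40 + 8*6 = 40 + 48 = 88)
((z - 6)/(K + 2))*c(5, j(3)) - 13 = ((-2 - 6)/(88 + 2))*4 - 13 = -8/90*4 - 13 = -8*1/90*4 - 13 = -4/45*4 - 13 = -16/45 - 13 = -601/45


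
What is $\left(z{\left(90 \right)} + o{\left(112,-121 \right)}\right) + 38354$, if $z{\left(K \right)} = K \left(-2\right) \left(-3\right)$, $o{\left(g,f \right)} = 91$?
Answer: $38985$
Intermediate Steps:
$z{\left(K \right)} = 6 K$ ($z{\left(K \right)} = - 2 K \left(-3\right) = 6 K$)
$\left(z{\left(90 \right)} + o{\left(112,-121 \right)}\right) + 38354 = \left(6 \cdot 90 + 91\right) + 38354 = \left(540 + 91\right) + 38354 = 631 + 38354 = 38985$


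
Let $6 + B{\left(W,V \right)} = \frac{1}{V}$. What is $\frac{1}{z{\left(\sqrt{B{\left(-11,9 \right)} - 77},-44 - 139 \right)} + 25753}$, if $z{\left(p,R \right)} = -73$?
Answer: $\frac{1}{25680} \approx 3.8941 \cdot 10^{-5}$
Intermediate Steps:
$B{\left(W,V \right)} = -6 + \frac{1}{V}$
$\frac{1}{z{\left(\sqrt{B{\left(-11,9 \right)} - 77},-44 - 139 \right)} + 25753} = \frac{1}{-73 + 25753} = \frac{1}{25680}$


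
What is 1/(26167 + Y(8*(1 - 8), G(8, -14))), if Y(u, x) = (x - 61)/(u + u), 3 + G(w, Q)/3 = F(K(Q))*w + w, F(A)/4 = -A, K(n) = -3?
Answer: 56/1465231 ≈ 3.8219e-5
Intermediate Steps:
F(A) = -4*A (F(A) = 4*(-A) = -4*A)
G(w, Q) = -9 + 39*w (G(w, Q) = -9 + 3*((-4*(-3))*w + w) = -9 + 3*(12*w + w) = -9 + 3*(13*w) = -9 + 39*w)
Y(u, x) = (-61 + x)/(2*u) (Y(u, x) = (-61 + x)/((2*u)) = (-61 + x)*(1/(2*u)) = (-61 + x)/(2*u))
1/(26167 + Y(8*(1 - 8), G(8, -14))) = 1/(26167 + (-61 + (-9 + 39*8))/(2*((8*(1 - 8))))) = 1/(26167 + (-61 + (-9 + 312))/(2*((8*(-7))))) = 1/(26167 + (1/2)*(-61 + 303)/(-56)) = 1/(26167 + (1/2)*(-1/56)*242) = 1/(26167 - 121/56) = 1/(1465231/56) = 56/1465231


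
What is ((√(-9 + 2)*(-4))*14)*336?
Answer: -18816*I*√7 ≈ -49782.0*I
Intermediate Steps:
((√(-9 + 2)*(-4))*14)*336 = ((√(-7)*(-4))*14)*336 = (((I*√7)*(-4))*14)*336 = (-4*I*√7*14)*336 = -56*I*√7*336 = -18816*I*√7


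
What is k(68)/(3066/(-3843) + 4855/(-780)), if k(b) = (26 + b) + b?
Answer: -1541592/66823 ≈ -23.070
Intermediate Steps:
k(b) = 26 + 2*b
k(68)/(3066/(-3843) + 4855/(-780)) = (26 + 2*68)/(3066/(-3843) + 4855/(-780)) = (26 + 136)/(3066*(-1/3843) + 4855*(-1/780)) = 162/(-146/183 - 971/156) = 162/(-66823/9516) = 162*(-9516/66823) = -1541592/66823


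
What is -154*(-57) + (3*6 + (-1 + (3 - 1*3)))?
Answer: 8795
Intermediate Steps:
-154*(-57) + (3*6 + (-1 + (3 - 1*3))) = 8778 + (18 + (-1 + (3 - 3))) = 8778 + (18 + (-1 + 0)) = 8778 + (18 - 1) = 8778 + 17 = 8795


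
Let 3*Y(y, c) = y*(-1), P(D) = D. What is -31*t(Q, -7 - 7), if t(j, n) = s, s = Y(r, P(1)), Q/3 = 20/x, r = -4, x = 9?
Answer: -124/3 ≈ -41.333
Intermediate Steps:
Q = 20/3 (Q = 3*(20/9) = 20/3 ≈ 6.6667)
Y(y, c) = -y/3 (Y(y, c) = (y*(-1))/3 = (-y)/3 = -y/3)
s = 4/3 (s = -1/3*(-4) = 4/3 ≈ 1.3333)
t(j, n) = 4/3
-31*t(Q, -7 - 7) = -31*4/3 = -124/3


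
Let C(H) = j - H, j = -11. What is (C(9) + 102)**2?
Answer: 6724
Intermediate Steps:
C(H) = -11 - H
(C(9) + 102)**2 = ((-11 - 1*9) + 102)**2 = ((-11 - 9) + 102)**2 = (-20 + 102)**2 = 82**2 = 6724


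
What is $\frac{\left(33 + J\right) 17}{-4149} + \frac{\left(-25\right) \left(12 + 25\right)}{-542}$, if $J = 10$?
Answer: $\frac{3441623}{2248758} \approx 1.5305$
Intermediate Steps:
$\frac{\left(33 + J\right) 17}{-4149} + \frac{\left(-25\right) \left(12 + 25\right)}{-542} = \frac{\left(33 + 10\right) 17}{-4149} + \frac{\left(-25\right) \left(12 + 25\right)}{-542} = 43 \cdot 17 \left(- \frac{1}{4149}\right) + \left(-25\right) 37 \left(- \frac{1}{542}\right) = 731 \left(- \frac{1}{4149}\right) - - \frac{925}{542} = - \frac{731}{4149} + \frac{925}{542} = \frac{3441623}{2248758}$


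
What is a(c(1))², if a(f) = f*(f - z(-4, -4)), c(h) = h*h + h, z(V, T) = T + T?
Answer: 400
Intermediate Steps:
z(V, T) = 2*T
c(h) = h + h² (c(h) = h² + h = h + h²)
a(f) = f*(8 + f) (a(f) = f*(f - 2*(-4)) = f*(f - 1*(-8)) = f*(f + 8) = f*(8 + f))
a(c(1))² = ((1*(1 + 1))*(8 + 1*(1 + 1)))² = ((1*2)*(8 + 1*2))² = (2*(8 + 2))² = (2*10)² = 20² = 400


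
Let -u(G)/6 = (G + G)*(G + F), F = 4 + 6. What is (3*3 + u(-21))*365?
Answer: -1008495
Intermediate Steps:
F = 10
u(G) = -12*G*(10 + G) (u(G) = -6*(G + G)*(G + 10) = -6*2*G*(10 + G) = -12*G*(10 + G))
(3*3 + u(-21))*365 = (3*3 - 12*(-21)*(10 - 21))*365 = (9 - 12*(-21)*(-11))*365 = (9 - 2772)*365 = -2763*365 = -1008495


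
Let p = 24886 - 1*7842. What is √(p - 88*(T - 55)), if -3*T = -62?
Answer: 2*√45147/3 ≈ 141.65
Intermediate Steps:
T = 62/3 (T = -⅓*(-62) = 62/3 ≈ 20.667)
p = 17044 (p = 24886 - 7842 = 17044)
√(p - 88*(T - 55)) = √(17044 - 88*(62/3 - 55)) = √(17044 - 88*(-103/3)) = √(17044 + 9064/3) = √(60196/3) = 2*√45147/3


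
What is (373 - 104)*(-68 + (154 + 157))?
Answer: 65367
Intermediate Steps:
(373 - 104)*(-68 + (154 + 157)) = 269*(-68 + 311) = 269*243 = 65367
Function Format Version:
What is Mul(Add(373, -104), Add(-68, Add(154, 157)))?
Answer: 65367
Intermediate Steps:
Mul(Add(373, -104), Add(-68, Add(154, 157))) = Mul(269, Add(-68, 311)) = Mul(269, 243) = 65367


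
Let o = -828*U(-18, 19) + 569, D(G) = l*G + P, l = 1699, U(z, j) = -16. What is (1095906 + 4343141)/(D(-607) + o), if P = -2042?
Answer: -5439047/1019518 ≈ -5.3349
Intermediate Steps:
D(G) = -2042 + 1699*G (D(G) = 1699*G - 2042 = -2042 + 1699*G)
o = 13817 (o = -828*(-16) + 569 = 13248 + 569 = 13817)
(1095906 + 4343141)/(D(-607) + o) = (1095906 + 4343141)/((-2042 + 1699*(-607)) + 13817) = 5439047/((-2042 - 1031293) + 13817) = 5439047/(-1033335 + 13817) = 5439047/(-1019518) = 5439047*(-1/1019518) = -5439047/1019518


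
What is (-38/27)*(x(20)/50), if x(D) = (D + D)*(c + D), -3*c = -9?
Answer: -3496/135 ≈ -25.896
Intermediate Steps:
c = 3 (c = -⅓*(-9) = 3)
x(D) = 2*D*(3 + D) (x(D) = (D + D)*(3 + D) = (2*D)*(3 + D) = 2*D*(3 + D))
(-38/27)*(x(20)/50) = (-38/27)*((2*20*(3 + 20))/50) = (-38*1/27)*((2*20*23)*(1/50)) = -34960/(27*50) = -38/27*92/5 = -3496/135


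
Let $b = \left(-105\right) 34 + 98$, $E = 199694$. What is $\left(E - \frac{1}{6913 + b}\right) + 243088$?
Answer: $\frac{1523612861}{3441} \approx 4.4278 \cdot 10^{5}$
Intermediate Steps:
$b = -3472$ ($b = -3570 + 98 = -3472$)
$\left(E - \frac{1}{6913 + b}\right) + 243088 = \left(199694 - \frac{1}{6913 - 3472}\right) + 243088 = \left(199694 - \frac{1}{3441}\right) + 243088 = \frac{687147053}{3441} + 243088 = \frac{1523612861}{3441}$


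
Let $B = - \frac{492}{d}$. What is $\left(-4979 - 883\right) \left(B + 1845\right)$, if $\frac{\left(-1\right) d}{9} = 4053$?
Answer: $- \frac{43835096126}{4053} \approx -1.0815 \cdot 10^{7}$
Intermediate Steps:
$d = -36477$ ($d = \left(-9\right) 4053 = -36477$)
$B = \frac{164}{12159}$ ($B = - \frac{492}{-36477} = \left(-492\right) \left(- \frac{1}{36477}\right) = \frac{164}{12159} \approx 0.013488$)
$\left(-4979 - 883\right) \left(B + 1845\right) = \left(-4979 - 883\right) \left(\frac{164}{12159} + 1845\right) = \left(-5862\right) \frac{22433519}{12159} = - \frac{43835096126}{4053}$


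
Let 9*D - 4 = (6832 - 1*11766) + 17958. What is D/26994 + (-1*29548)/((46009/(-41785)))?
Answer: 149978540166766/5588851257 ≈ 26835.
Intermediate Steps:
D = 13028/9 (D = 4/9 + ((6832 - 1*11766) + 17958)/9 = 4/9 + ((6832 - 11766) + 17958)/9 = 4/9 + (-4934 + 17958)/9 = 4/9 + (1/9)*13024 = 4/9 + 13024/9 = 13028/9 ≈ 1447.6)
D/26994 + (-1*29548)/((46009/(-41785))) = (13028/9)/26994 + (-1*29548)/((46009/(-41785))) = (13028/9)*(1/26994) - 29548/(46009*(-1/41785)) = 6514/121473 - 29548/(-46009/41785) = 6514/121473 - 29548*(-41785/46009) = 6514/121473 + 1234663180/46009 = 149978540166766/5588851257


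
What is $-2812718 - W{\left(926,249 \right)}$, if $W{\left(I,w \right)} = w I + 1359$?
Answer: $-3044651$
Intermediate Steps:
$W{\left(I,w \right)} = 1359 + I w$ ($W{\left(I,w \right)} = I w + 1359 = 1359 + I w$)
$-2812718 - W{\left(926,249 \right)} = -2812718 - \left(1359 + 926 \cdot 249\right) = -2812718 - \left(1359 + 230574\right) = -2812718 - 231933 = -3044651$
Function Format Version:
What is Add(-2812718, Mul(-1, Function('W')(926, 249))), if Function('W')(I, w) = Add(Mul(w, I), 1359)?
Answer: -3044651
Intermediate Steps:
Function('W')(I, w) = Add(1359, Mul(I, w)) (Function('W')(I, w) = Add(Mul(I, w), 1359) = Add(1359, Mul(I, w)))
Add(-2812718, Mul(-1, Function('W')(926, 249))) = Add(-2812718, Mul(-1, Add(1359, Mul(926, 249)))) = Add(-2812718, Mul(-1, Add(1359, 230574))) = Add(-2812718, Mul(-1, 231933)) = Add(-2812718, -231933) = -3044651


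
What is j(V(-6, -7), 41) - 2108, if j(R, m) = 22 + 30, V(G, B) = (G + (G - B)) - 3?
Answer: -2056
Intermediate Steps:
V(G, B) = -3 - B + 2*G (V(G, B) = (-B + 2*G) - 3 = -3 - B + 2*G)
j(R, m) = 52
j(V(-6, -7), 41) - 2108 = 52 - 2108 = -2056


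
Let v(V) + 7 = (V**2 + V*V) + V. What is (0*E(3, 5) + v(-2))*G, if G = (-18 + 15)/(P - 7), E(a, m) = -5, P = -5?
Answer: -1/4 ≈ -0.25000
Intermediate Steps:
v(V) = -7 + V + 2*V**2 (v(V) = -7 + ((V**2 + V*V) + V) = -7 + ((V**2 + V**2) + V) = -7 + (2*V**2 + V) = -7 + (V + 2*V**2) = -7 + V + 2*V**2)
G = 1/4 (G = (-18 + 15)/(-5 - 7) = -3/(-12) = -3*(-1/12) = 1/4 ≈ 0.25000)
(0*E(3, 5) + v(-2))*G = (0*(-5) + (-7 - 2 + 2*(-2)**2))*(1/4) = (0 + (-7 - 2 + 2*4))*(1/4) = (0 + (-7 - 2 + 8))*(1/4) = (0 - 1)*(1/4) = -1*1/4 = -1/4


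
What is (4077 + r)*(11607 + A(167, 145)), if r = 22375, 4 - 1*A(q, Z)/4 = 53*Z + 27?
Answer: -508539700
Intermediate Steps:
A(q, Z) = -92 - 212*Z (A(q, Z) = 16 - 4*(53*Z + 27) = 16 - 4*(27 + 53*Z) = 16 + (-108 - 212*Z) = -92 - 212*Z)
(4077 + r)*(11607 + A(167, 145)) = (4077 + 22375)*(11607 + (-92 - 212*145)) = 26452*(11607 + (-92 - 30740)) = 26452*(11607 - 30832) = 26452*(-19225) = -508539700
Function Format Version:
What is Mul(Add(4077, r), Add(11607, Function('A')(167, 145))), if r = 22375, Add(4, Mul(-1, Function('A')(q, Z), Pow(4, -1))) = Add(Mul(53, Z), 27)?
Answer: -508539700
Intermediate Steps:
Function('A')(q, Z) = Add(-92, Mul(-212, Z)) (Function('A')(q, Z) = Add(16, Mul(-4, Add(Mul(53, Z), 27))) = Add(16, Mul(-4, Add(27, Mul(53, Z)))) = Add(16, Add(-108, Mul(-212, Z))) = Add(-92, Mul(-212, Z)))
Mul(Add(4077, r), Add(11607, Function('A')(167, 145))) = Mul(Add(4077, 22375), Add(11607, Add(-92, Mul(-212, 145)))) = Mul(26452, Add(11607, Add(-92, -30740))) = Mul(26452, Add(11607, -30832)) = Mul(26452, -19225) = -508539700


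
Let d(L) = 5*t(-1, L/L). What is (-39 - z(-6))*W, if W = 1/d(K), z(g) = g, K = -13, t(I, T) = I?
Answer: 33/5 ≈ 6.6000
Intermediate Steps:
d(L) = -5 (d(L) = 5*(-1) = -5)
W = -⅕ (W = 1/(-5) = -⅕ ≈ -0.20000)
(-39 - z(-6))*W = (-39 - 1*(-6))*(-⅕) = (-39 + 6)*(-⅕) = -33*(-⅕) = 33/5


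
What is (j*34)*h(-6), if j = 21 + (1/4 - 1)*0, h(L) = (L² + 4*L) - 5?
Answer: 4998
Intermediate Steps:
h(L) = -5 + L² + 4*L
j = 21 (j = 21 + (¼ - 1)*0 = 21 - ¾*0 = 21 + 0 = 21)
(j*34)*h(-6) = (21*34)*(-5 + (-6)² + 4*(-6)) = 714*(-5 + 36 - 24) = 714*7 = 4998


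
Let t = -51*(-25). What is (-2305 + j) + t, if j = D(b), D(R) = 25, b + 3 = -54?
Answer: -1005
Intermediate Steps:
b = -57 (b = -3 - 54 = -57)
j = 25
t = 1275
(-2305 + j) + t = (-2305 + 25) + 1275 = -2280 + 1275 = -1005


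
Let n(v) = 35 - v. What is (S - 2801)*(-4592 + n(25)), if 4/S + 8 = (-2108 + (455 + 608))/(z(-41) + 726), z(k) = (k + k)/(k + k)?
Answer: 88068647158/6861 ≈ 1.2836e+7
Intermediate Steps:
z(k) = 1 (z(k) = (2*k)/((2*k)) = (2*k)*(1/(2*k)) = 1)
S = -2908/6861 (S = 4/(-8 + (-2108 + (455 + 608))/(1 + 726)) = 4/(-8 + (-2108 + 1063)/727) = 4/(-8 - 1045*1/727) = 4/(-8 - 1045/727) = 4/(-6861/727) = 4*(-727/6861) = -2908/6861 ≈ -0.42384)
(S - 2801)*(-4592 + n(25)) = (-2908/6861 - 2801)*(-4592 + (35 - 1*25)) = -19220569*(-4592 + (35 - 25))/6861 = -19220569*(-4592 + 10)/6861 = -19220569/6861*(-4582) = 88068647158/6861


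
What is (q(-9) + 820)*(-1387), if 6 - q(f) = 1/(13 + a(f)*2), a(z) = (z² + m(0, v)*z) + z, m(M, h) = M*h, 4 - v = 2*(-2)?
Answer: -179867547/157 ≈ -1.1457e+6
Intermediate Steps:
v = 8 (v = 4 - 2*(-2) = 4 - 1*(-4) = 4 + 4 = 8)
a(z) = z + z² (a(z) = (z² + (0*8)*z) + z = (z² + 0*z) + z = (z² + 0) + z = z² + z = z + z²)
q(f) = 6 - 1/(13 + 2*f*(1 + f)) (q(f) = 6 - 1/(13 + (f*(1 + f))*2) = 6 - 1/(13 + 2*f*(1 + f)))
(q(-9) + 820)*(-1387) = ((77 + 12*(-9)*(1 - 9))/(13 + 2*(-9)*(1 - 9)) + 820)*(-1387) = ((77 + 12*(-9)*(-8))/(13 + 2*(-9)*(-8)) + 820)*(-1387) = ((77 + 864)/(13 + 144) + 820)*(-1387) = (941/157 + 820)*(-1387) = (129681/157)*(-1387) = -179867547/157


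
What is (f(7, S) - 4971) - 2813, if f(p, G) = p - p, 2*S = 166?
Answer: -7784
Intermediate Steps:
S = 83 (S = (½)*166 = 83)
f(p, G) = 0
(f(7, S) - 4971) - 2813 = (0 - 4971) - 2813 = -4971 - 2813 = -7784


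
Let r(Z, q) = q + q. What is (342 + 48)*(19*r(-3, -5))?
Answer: -74100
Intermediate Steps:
r(Z, q) = 2*q
(342 + 48)*(19*r(-3, -5)) = (342 + 48)*(19*(2*(-5))) = 390*(19*(-10)) = 390*(-190) = -74100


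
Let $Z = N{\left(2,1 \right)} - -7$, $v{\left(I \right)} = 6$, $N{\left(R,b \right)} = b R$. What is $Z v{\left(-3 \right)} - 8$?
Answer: $46$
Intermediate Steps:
$N{\left(R,b \right)} = R b$
$Z = 9$ ($Z = 2 \cdot 1 - -7 = 2 + 7 = 9$)
$Z v{\left(-3 \right)} - 8 = 9 \cdot 6 - 8 = 54 - 8 = 46$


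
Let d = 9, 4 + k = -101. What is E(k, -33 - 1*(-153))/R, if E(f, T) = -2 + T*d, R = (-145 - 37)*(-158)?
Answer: 77/2054 ≈ 0.037488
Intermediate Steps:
k = -105 (k = -4 - 101 = -105)
R = 28756 (R = -182*(-158) = 28756)
E(f, T) = -2 + 9*T (E(f, T) = -2 + T*9 = -2 + 9*T)
E(k, -33 - 1*(-153))/R = (-2 + 9*(-33 - 1*(-153)))/28756 = (-2 + 9*(-33 + 153))*(1/28756) = (-2 + 9*120)*(1/28756) = (-2 + 1080)*(1/28756) = 1078*(1/28756) = 77/2054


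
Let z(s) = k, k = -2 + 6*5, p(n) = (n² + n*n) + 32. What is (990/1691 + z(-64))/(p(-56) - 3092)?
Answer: 24169/2715746 ≈ 0.0088996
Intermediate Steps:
p(n) = 32 + 2*n² (p(n) = (n² + n²) + 32 = 2*n² + 32 = 32 + 2*n²)
k = 28 (k = -2 + 30 = 28)
z(s) = 28
(990/1691 + z(-64))/(p(-56) - 3092) = (990/1691 + 28)/((32 + 2*(-56)²) - 3092) = (990*(1/1691) + 28)/((32 + 2*3136) - 3092) = (990/1691 + 28)/((32 + 6272) - 3092) = 48338/(1691*(6304 - 3092)) = (48338/1691)/3212 = (48338/1691)*(1/3212) = 24169/2715746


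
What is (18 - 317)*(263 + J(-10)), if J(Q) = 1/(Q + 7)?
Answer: -235612/3 ≈ -78537.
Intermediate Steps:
J(Q) = 1/(7 + Q)
(18 - 317)*(263 + J(-10)) = (18 - 317)*(263 + 1/(7 - 10)) = -299*(263 + 1/(-3)) = -299*(263 - 1/3) = -299*788/3 = -235612/3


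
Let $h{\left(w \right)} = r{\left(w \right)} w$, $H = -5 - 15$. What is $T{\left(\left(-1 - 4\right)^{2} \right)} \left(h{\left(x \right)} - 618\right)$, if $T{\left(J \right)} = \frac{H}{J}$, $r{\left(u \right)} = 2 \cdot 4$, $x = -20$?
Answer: $\frac{3112}{5} \approx 622.4$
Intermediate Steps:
$r{\left(u \right)} = 8$
$H = -20$
$h{\left(w \right)} = 8 w$
$T{\left(J \right)} = - \frac{20}{J}$
$T{\left(\left(-1 - 4\right)^{2} \right)} \left(h{\left(x \right)} - 618\right) = - \frac{20}{\left(-1 - 4\right)^{2}} \left(8 \left(-20\right) - 618\right) = - \frac{20}{\left(-5\right)^{2}} \left(-160 - 618\right) = - \frac{20}{25} \left(-778\right) = \left(-20\right) \frac{1}{25} \left(-778\right) = \left(- \frac{4}{5}\right) \left(-778\right) = \frac{3112}{5}$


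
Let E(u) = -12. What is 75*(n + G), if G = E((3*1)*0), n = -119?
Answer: -9825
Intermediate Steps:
G = -12
75*(n + G) = 75*(-119 - 12) = 75*(-131) = -9825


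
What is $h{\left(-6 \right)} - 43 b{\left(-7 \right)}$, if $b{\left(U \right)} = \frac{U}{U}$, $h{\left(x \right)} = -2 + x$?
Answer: $-51$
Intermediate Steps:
$b{\left(U \right)} = 1$
$h{\left(-6 \right)} - 43 b{\left(-7 \right)} = \left(-2 - 6\right) - 43 = -8 - 43 = -51$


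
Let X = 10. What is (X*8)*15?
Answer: 1200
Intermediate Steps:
(X*8)*15 = (10*8)*15 = 80*15 = 1200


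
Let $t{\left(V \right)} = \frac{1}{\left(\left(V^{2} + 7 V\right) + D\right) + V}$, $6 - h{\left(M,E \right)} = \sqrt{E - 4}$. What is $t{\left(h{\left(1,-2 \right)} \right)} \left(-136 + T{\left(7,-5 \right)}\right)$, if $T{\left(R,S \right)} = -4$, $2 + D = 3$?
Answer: $- \frac{140 i}{20 \sqrt{6} + 79 i} \approx -1.2799 - 0.79372 i$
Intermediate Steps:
$D = 1$ ($D = -2 + 3 = 1$)
$h{\left(M,E \right)} = 6 - \sqrt{-4 + E}$ ($h{\left(M,E \right)} = 6 - \sqrt{E - 4} = 6 - \sqrt{-4 + E}$)
$t{\left(V \right)} = \frac{1}{1 + V^{2} + 8 V}$ ($t{\left(V \right)} = \frac{1}{\left(\left(V^{2} + 7 V\right) + 1\right) + V} = \frac{1}{\left(1 + V^{2} + 7 V\right) + V} = \frac{1}{1 + V^{2} + 8 V}$)
$t{\left(h{\left(1,-2 \right)} \right)} \left(-136 + T{\left(7,-5 \right)}\right) = \frac{-136 - 4}{1 + \left(6 - \sqrt{-4 - 2}\right)^{2} + 8 \left(6 - \sqrt{-4 - 2}\right)} = \frac{1}{1 + \left(6 - \sqrt{-6}\right)^{2} + 8 \left(6 - \sqrt{-6}\right)} \left(-140\right) = \frac{1}{1 + \left(6 - i \sqrt{6}\right)^{2} + 8 \left(6 - i \sqrt{6}\right)} \left(-140\right) = \frac{1}{1 + \left(6 - i \sqrt{6}\right)^{2} + \left(48 - 8 i \sqrt{6}\right)} \left(-140\right) = \frac{1}{49 + \left(6 - i \sqrt{6}\right)^{2} - 8 i \sqrt{6}} \left(-140\right) = - \frac{140}{49 + \left(6 - i \sqrt{6}\right)^{2} - 8 i \sqrt{6}}$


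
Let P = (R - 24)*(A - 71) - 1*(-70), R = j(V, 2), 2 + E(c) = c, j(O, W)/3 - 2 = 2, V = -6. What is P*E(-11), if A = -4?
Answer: -12610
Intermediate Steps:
j(O, W) = 12 (j(O, W) = 6 + 3*2 = 6 + 6 = 12)
E(c) = -2 + c
R = 12
P = 970 (P = (12 - 24)*(-4 - 71) - 1*(-70) = -12*(-75) + 70 = 900 + 70 = 970)
P*E(-11) = 970*(-2 - 11) = 970*(-13) = -12610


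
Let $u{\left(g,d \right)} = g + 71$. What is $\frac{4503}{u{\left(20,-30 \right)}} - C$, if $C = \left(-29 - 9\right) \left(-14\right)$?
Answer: $- \frac{43909}{91} \approx -482.52$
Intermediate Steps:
$u{\left(g,d \right)} = 71 + g$
$C = 532$ ($C = \left(-38\right) \left(-14\right) = 532$)
$\frac{4503}{u{\left(20,-30 \right)}} - C = \frac{4503}{71 + 20} - 532 = \frac{4503}{91} - 532 = - \frac{43909}{91}$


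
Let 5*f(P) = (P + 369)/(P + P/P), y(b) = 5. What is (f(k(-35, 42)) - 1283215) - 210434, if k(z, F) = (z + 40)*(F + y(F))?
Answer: -440626304/295 ≈ -1.4936e+6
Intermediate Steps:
k(z, F) = (5 + F)*(40 + z) (k(z, F) = (z + 40)*(F + 5) = (40 + z)*(5 + F) = (5 + F)*(40 + z))
f(P) = (369 + P)/(5*(1 + P)) (f(P) = ((P + 369)/(P + P/P))/5 = ((369 + P)/(P + 1))/5 = ((369 + P)/(1 + P))/5 = (369 + P)/(5*(1 + P)))
(f(k(-35, 42)) - 1283215) - 210434 = ((369 + (200 + 5*(-35) + 40*42 + 42*(-35)))/(5*(1 + (200 + 5*(-35) + 40*42 + 42*(-35)))) - 1283215) - 210434 = ((369 + (200 - 175 + 1680 - 1470))/(5*(1 + (200 - 175 + 1680 - 1470))) - 1283215) - 210434 = ((369 + 235)/(5*(1 + 235)) - 1283215) - 210434 = ((1/5)*604/236 - 1283215) - 210434 = ((1/5)*(1/236)*604 - 1283215) - 210434 = (151/295 - 1283215) - 210434 = -378548274/295 - 210434 = -440626304/295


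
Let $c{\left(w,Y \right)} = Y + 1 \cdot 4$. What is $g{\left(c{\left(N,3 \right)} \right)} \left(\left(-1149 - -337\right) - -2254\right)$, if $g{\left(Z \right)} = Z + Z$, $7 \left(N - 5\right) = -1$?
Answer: $20188$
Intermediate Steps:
$N = \frac{34}{7}$ ($N = 5 + \frac{1}{7} \left(-1\right) = 5 - \frac{1}{7} = \frac{34}{7} \approx 4.8571$)
$c{\left(w,Y \right)} = 4 + Y$ ($c{\left(w,Y \right)} = Y + 4 = 4 + Y$)
$g{\left(Z \right)} = 2 Z$
$g{\left(c{\left(N,3 \right)} \right)} \left(\left(-1149 - -337\right) - -2254\right) = 2 \left(4 + 3\right) \left(\left(-1149 - -337\right) - -2254\right) = 2 \cdot 7 \left(\left(-1149 + 337\right) + 2254\right) = 14 \left(-812 + 2254\right) = 14 \cdot 1442 = 20188$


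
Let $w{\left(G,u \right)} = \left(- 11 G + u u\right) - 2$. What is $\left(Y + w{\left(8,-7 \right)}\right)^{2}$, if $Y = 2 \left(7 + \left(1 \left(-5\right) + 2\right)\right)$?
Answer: $1089$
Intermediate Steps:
$w{\left(G,u \right)} = -2 + u^{2} - 11 G$ ($w{\left(G,u \right)} = \left(- 11 G + u^{2}\right) - 2 = \left(u^{2} - 11 G\right) - 2 = -2 + u^{2} - 11 G$)
$Y = 8$ ($Y = 2 \left(7 + \left(-5 + 2\right)\right) = 2 \left(7 - 3\right) = 2 \cdot 4 = 8$)
$\left(Y + w{\left(8,-7 \right)}\right)^{2} = \left(8 - \left(90 - 49\right)\right)^{2} = \left(8 - 41\right)^{2} = \left(-33\right)^{2} = 1089$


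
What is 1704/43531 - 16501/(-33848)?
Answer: 775982023/1473437288 ≈ 0.52665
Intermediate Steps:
1704/43531 - 16501/(-33848) = 1704*(1/43531) - 16501*(-1/33848) = 1704/43531 + 16501/33848 = 775982023/1473437288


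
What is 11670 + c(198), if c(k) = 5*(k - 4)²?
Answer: 199850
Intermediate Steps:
c(k) = 5*(-4 + k)²
11670 + c(198) = 11670 + 5*(-4 + 198)² = 11670 + 5*194² = 11670 + 5*37636 = 11670 + 188180 = 199850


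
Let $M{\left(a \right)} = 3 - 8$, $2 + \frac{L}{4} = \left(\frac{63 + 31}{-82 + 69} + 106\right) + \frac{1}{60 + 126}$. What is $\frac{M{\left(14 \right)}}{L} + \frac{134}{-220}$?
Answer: $- \frac{8005271}{12870055} \approx -0.62201$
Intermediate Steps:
$L = \frac{468002}{1209}$ ($L = -8 + 4 \left(\left(\frac{63 + 31}{-82 + 69} + 106\right) + \frac{1}{60 + 126}\right) = -8 + 4 \left(\left(\frac{94}{-13} + 106\right) + \frac{1}{186}\right) = -8 + 4 \left(\left(94 \left(- \frac{1}{13}\right) + 106\right) + \frac{1}{186}\right) = -8 + 4 \left(\left(- \frac{94}{13} + 106\right) + \frac{1}{186}\right) = -8 + 4 \left(\frac{1284}{13} + \frac{1}{186}\right) = -8 + 4 \cdot \frac{238837}{2418} = -8 + \frac{477674}{1209} = \frac{468002}{1209} \approx 387.1$)
$M{\left(a \right)} = -5$
$\frac{M{\left(14 \right)}}{L} + \frac{134}{-220} = - \frac{5}{\frac{468002}{1209}} + \frac{134}{-220} = \left(-5\right) \frac{1209}{468002} + 134 \left(- \frac{1}{220}\right) = - \frac{6045}{468002} - \frac{67}{110} = - \frac{8005271}{12870055}$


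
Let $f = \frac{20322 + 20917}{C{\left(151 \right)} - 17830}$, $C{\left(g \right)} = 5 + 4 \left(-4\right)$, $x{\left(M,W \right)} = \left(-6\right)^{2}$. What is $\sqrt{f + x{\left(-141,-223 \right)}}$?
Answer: $\frac{\sqrt{10723101117}}{17841} \approx 5.8042$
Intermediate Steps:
$x{\left(M,W \right)} = 36$
$C{\left(g \right)} = -11$ ($C{\left(g \right)} = 5 - 16 = -11$)
$f = - \frac{41239}{17841}$ ($f = \frac{20322 + 20917}{-11 - 17830} = \frac{41239}{-17841} = 41239 \left(- \frac{1}{17841}\right) = - \frac{41239}{17841} \approx -2.3115$)
$\sqrt{f + x{\left(-141,-223 \right)}} = \sqrt{- \frac{41239}{17841} + 36} = \sqrt{\frac{601037}{17841}} = \frac{\sqrt{10723101117}}{17841}$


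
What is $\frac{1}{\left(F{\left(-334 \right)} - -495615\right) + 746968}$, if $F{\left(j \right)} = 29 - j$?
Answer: $\frac{1}{1242946} \approx 8.0454 \cdot 10^{-7}$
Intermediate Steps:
$\frac{1}{\left(F{\left(-334 \right)} - -495615\right) + 746968} = \frac{1}{\left(\left(29 - -334\right) - -495615\right) + 746968} = \frac{1}{\left(\left(29 + 334\right) + 495615\right) + 746968} = \frac{1}{\left(363 + 495615\right) + 746968} = \frac{1}{495978 + 746968} = \frac{1}{1242946}$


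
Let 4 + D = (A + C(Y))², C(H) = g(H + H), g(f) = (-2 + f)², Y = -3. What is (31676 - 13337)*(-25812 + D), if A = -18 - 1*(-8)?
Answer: -419963100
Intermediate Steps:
C(H) = (-2 + 2*H)² (C(H) = (-2 + (H + H))² = (-2 + 2*H)²)
A = -10 (A = -18 + 8 = -10)
D = 2912 (D = -4 + (-10 + 4*(-1 - 3)²)² = -4 + (-10 + 4*(-4)²)² = -4 + (-10 + 4*16)² = -4 + (-10 + 64)² = -4 + 54² = -4 + 2916 = 2912)
(31676 - 13337)*(-25812 + D) = (31676 - 13337)*(-25812 + 2912) = 18339*(-22900) = -419963100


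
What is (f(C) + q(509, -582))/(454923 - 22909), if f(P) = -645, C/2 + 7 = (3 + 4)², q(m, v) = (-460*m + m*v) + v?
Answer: -531605/432014 ≈ -1.2305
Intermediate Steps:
q(m, v) = v - 460*m + m*v
C = 84 (C = -14 + 2*(3 + 4)² = -14 + 2*7² = -14 + 2*49 = -14 + 98 = 84)
(f(C) + q(509, -582))/(454923 - 22909) = (-645 + (-582 - 460*509 + 509*(-582)))/(454923 - 22909) = (-645 + (-582 - 234140 - 296238))/432014 = (-645 - 530960)*(1/432014) = -531605*1/432014 = -531605/432014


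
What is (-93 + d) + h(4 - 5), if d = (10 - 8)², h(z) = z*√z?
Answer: -89 - I ≈ -89.0 - 1.0*I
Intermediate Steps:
h(z) = z^(3/2)
d = 4 (d = 2² = 4)
(-93 + d) + h(4 - 5) = (-93 + 4) + (4 - 5)^(3/2) = -89 + (-1)^(3/2) = -89 - I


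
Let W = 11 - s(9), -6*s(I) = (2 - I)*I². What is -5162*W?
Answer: 431027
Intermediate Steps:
s(I) = -I²*(2 - I)/6 (s(I) = -(2 - I)*I²/6 = -I²*(2 - I)/6)
W = -167/2 (W = 11 - 9²*(-2 + 9)/6 = 11 - 81*7/6 = 11 - 1*189/2 = 11 - 189/2 = -167/2 ≈ -83.500)
-5162*W = -5162*(-167/2) = 431027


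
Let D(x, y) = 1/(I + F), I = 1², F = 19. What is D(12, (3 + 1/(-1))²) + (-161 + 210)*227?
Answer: 222461/20 ≈ 11123.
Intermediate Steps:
I = 1
D(x, y) = 1/20 (D(x, y) = 1/(1 + 19) = 1/20)
D(12, (3 + 1/(-1))²) + (-161 + 210)*227 = 1/20 + (-161 + 210)*227 = 1/20 + 49*227 = 1/20 + 11123 = 222461/20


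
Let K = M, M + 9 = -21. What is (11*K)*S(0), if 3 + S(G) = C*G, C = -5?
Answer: 990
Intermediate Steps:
M = -30 (M = -9 - 21 = -30)
K = -30
S(G) = -3 - 5*G
(11*K)*S(0) = (11*(-30))*(-3 - 5*0) = -330*(-3 + 0) = -330*(-3) = 990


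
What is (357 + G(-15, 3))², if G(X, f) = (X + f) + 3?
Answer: 121104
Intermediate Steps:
G(X, f) = 3 + X + f
(357 + G(-15, 3))² = (357 + (3 - 15 + 3))² = (357 - 9)² = 348² = 121104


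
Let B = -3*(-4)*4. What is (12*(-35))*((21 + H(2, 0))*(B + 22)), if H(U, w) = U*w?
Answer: -617400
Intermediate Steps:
B = 48 (B = 12*4 = 48)
(12*(-35))*((21 + H(2, 0))*(B + 22)) = (12*(-35))*((21 + 2*0)*(48 + 22)) = -420*(21 + 0)*70 = -8820*70 = -420*1470 = -617400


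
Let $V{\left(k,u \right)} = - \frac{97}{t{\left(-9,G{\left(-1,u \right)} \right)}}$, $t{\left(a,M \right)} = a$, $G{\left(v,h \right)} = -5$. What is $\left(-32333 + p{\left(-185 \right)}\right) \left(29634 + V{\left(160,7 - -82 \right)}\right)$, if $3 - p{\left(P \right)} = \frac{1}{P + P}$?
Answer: $- \frac{3191523899497}{3330} \approx -9.5842 \cdot 10^{8}$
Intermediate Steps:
$p{\left(P \right)} = 3 - \frac{1}{2 P}$ ($p{\left(P \right)} = 3 - \frac{1}{P + P} = 3 - \frac{1}{2 P}$)
$V{\left(k,u \right)} = \frac{97}{9}$ ($V{\left(k,u \right)} = - \frac{97}{-9} = \left(-97\right) \left(- \frac{1}{9}\right) = \frac{97}{9}$)
$\left(-32333 + p{\left(-185 \right)}\right) \left(29634 + V{\left(160,7 - -82 \right)}\right) = \left(-32333 + \left(3 - \frac{1}{2 \left(-185\right)}\right)\right) \left(29634 + \frac{97}{9}\right) = \left(-32333 + \left(3 - - \frac{1}{370}\right)\right) \frac{266803}{9} = \left(-32333 + \left(3 + \frac{1}{370}\right)\right) \frac{266803}{9} = \left(-32333 + \frac{1111}{370}\right) \frac{266803}{9} = \left(- \frac{11962099}{370}\right) \frac{266803}{9} = - \frac{3191523899497}{3330}$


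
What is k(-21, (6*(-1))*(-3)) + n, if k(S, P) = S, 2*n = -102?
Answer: -72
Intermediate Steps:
n = -51 (n = (½)*(-102) = -51)
k(-21, (6*(-1))*(-3)) + n = -21 - 51 = -72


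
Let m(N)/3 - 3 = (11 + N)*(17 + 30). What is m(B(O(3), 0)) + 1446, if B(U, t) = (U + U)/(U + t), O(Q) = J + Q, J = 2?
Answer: 3288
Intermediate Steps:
O(Q) = 2 + Q
B(U, t) = 2*U/(U + t) (B(U, t) = (2*U)/(U + t) = 2*U/(U + t))
m(N) = 1560 + 141*N (m(N) = 9 + 3*((11 + N)*(17 + 30)) = 9 + 3*((11 + N)*47) = 9 + 3*(517 + 47*N) = 9 + (1551 + 141*N) = 1560 + 141*N)
m(B(O(3), 0)) + 1446 = (1560 + 141*(2*(2 + 3)/((2 + 3) + 0))) + 1446 = (1560 + 141*(2*5/(5 + 0))) + 1446 = (1560 + 141*(2*5/5)) + 1446 = (1560 + 141*(2*5*(⅕))) + 1446 = (1560 + 141*2) + 1446 = (1560 + 282) + 1446 = 1842 + 1446 = 3288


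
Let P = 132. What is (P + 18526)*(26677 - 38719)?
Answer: -224679636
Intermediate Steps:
(P + 18526)*(26677 - 38719) = (132 + 18526)*(26677 - 38719) = 18658*(-12042) = -224679636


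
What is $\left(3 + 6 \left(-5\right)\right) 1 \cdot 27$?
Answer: $-729$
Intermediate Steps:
$\left(3 + 6 \left(-5\right)\right) 1 \cdot 27 = \left(3 - 30\right) 1 \cdot 27 = \left(-27\right) 1 \cdot 27 = \left(-27\right) 27 = -729$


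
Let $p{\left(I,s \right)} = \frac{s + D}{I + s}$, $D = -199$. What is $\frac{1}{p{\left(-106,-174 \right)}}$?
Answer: $\frac{280}{373} \approx 0.75067$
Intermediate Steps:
$p{\left(I,s \right)} = \frac{-199 + s}{I + s}$ ($p{\left(I,s \right)} = \frac{s - 199}{I + s} = \frac{-199 + s}{I + s}$)
$\frac{1}{p{\left(-106,-174 \right)}} = \frac{1}{\frac{1}{-106 - 174} \left(-199 - 174\right)} = \frac{1}{\frac{1}{-280} \left(-373\right)} = \frac{1}{\left(- \frac{1}{280}\right) \left(-373\right)} = \frac{1}{\frac{373}{280}} = \frac{280}{373}$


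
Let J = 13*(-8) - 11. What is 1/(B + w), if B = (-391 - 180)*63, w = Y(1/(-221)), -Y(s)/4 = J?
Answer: -1/35513 ≈ -2.8159e-5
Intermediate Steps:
J = -115 (J = -104 - 11 = -115)
Y(s) = 460 (Y(s) = -4*(-115) = 460)
w = 460
B = -35973 (B = -571*63 = -35973)
1/(B + w) = 1/(-35973 + 460) = 1/(-35513) = -1/35513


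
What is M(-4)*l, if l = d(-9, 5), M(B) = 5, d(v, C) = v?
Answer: -45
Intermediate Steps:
l = -9
M(-4)*l = 5*(-9) = -45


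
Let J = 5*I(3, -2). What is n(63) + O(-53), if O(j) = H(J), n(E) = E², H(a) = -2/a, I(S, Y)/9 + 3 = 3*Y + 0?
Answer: 1607447/405 ≈ 3969.0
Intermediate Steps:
I(S, Y) = -27 + 27*Y (I(S, Y) = -27 + 9*(3*Y + 0) = -27 + 9*(3*Y) = -27 + 27*Y)
J = -405 (J = 5*(-27 + 27*(-2)) = 5*(-27 - 54) = 5*(-81) = -405)
O(j) = 2/405 (O(j) = -2/(-405) = -2*(-1/405) = 2/405)
n(63) + O(-53) = 63² + 2/405 = 3969 + 2/405 = 1607447/405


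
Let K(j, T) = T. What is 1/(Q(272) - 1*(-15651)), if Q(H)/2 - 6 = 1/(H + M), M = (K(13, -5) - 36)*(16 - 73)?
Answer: 2609/40864769 ≈ 6.3845e-5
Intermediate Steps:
M = 2337 (M = (-5 - 36)*(16 - 73) = -41*(-57) = 2337)
Q(H) = 12 + 2/(2337 + H) (Q(H) = 12 + 2/(H + 2337) = 12 + 2/(2337 + H))
1/(Q(272) - 1*(-15651)) = 1/(2*(14023 + 6*272)/(2337 + 272) - 1*(-15651)) = 1/(2*(14023 + 1632)/2609 + 15651) = 1/(2*(1/2609)*15655 + 15651) = 1/(31310/2609 + 15651) = 1/(40864769/2609) = 2609/40864769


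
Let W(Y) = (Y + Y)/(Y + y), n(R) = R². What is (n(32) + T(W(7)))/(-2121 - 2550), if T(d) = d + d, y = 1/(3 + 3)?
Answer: -44200/200853 ≈ -0.22006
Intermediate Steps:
y = ⅙ (y = 1/6 = ⅙ ≈ 0.16667)
W(Y) = 2*Y/(⅙ + Y) (W(Y) = (Y + Y)/(Y + ⅙) = (2*Y)/(⅙ + Y) = 2*Y/(⅙ + Y))
T(d) = 2*d
(n(32) + T(W(7)))/(-2121 - 2550) = (32² + 2*(12*7/(1 + 6*7)))/(-2121 - 2550) = (1024 + 2*(12*7/(1 + 42)))/(-4671) = (1024 + 2*(12*7/43))*(-1/4671) = (1024 + 2*(12*7*(1/43)))*(-1/4671) = (1024 + 2*(84/43))*(-1/4671) = (1024 + 168/43)*(-1/4671) = (44200/43)*(-1/4671) = -44200/200853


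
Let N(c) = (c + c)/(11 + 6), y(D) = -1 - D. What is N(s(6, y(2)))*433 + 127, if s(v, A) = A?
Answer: -439/17 ≈ -25.824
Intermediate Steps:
N(c) = 2*c/17 (N(c) = (2*c)/17 = (2*c)*(1/17) = 2*c/17)
N(s(6, y(2)))*433 + 127 = (2*(-1 - 1*2)/17)*433 + 127 = (2*(-1 - 2)/17)*433 + 127 = ((2/17)*(-3))*433 + 127 = -6/17*433 + 127 = -2598/17 + 127 = -439/17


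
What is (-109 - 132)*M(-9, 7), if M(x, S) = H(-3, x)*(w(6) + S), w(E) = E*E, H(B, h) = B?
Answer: 31089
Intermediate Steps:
w(E) = E**2
M(x, S) = -108 - 3*S (M(x, S) = -3*(6**2 + S) = -3*(36 + S) = -108 - 3*S)
(-109 - 132)*M(-9, 7) = (-109 - 132)*(-108 - 3*7) = -241*(-108 - 21) = -241*(-129) = 31089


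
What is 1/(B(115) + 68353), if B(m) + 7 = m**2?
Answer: 1/81571 ≈ 1.2259e-5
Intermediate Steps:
B(m) = -7 + m**2
1/(B(115) + 68353) = 1/((-7 + 115**2) + 68353) = 1/((-7 + 13225) + 68353) = 1/(13218 + 68353) = 1/81571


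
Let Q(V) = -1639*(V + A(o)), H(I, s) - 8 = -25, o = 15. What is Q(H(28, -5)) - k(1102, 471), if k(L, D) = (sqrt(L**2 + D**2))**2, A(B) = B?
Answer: -1432967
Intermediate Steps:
k(L, D) = D**2 + L**2 (k(L, D) = (sqrt(D**2 + L**2))**2 = D**2 + L**2)
H(I, s) = -17 (H(I, s) = 8 - 25 = -17)
Q(V) = -24585 - 1639*V (Q(V) = -1639*(V + 15) = -1639*(15 + V) = -24585 - 1639*V)
Q(H(28, -5)) - k(1102, 471) = (-24585 - 1639*(-17)) - (471**2 + 1102**2) = (-24585 + 27863) - (221841 + 1214404) = 3278 - 1*1436245 = 3278 - 1436245 = -1432967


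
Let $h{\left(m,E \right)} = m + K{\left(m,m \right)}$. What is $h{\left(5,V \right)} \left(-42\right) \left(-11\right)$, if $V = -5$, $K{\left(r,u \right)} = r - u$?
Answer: $2310$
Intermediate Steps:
$h{\left(m,E \right)} = m$ ($h{\left(m,E \right)} = m + \left(m - m\right) = m + 0 = m$)
$h{\left(5,V \right)} \left(-42\right) \left(-11\right) = 5 \left(-42\right) \left(-11\right) = \left(-210\right) \left(-11\right) = 2310$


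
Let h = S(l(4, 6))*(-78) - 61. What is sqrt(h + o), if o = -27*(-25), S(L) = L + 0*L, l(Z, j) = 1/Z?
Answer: sqrt(2378)/2 ≈ 24.382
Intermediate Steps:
S(L) = L (S(L) = L + 0 = L)
o = 675
h = -161/2 (h = -78/4 - 61 = (1/4)*(-78) - 61 = -39/2 - 61 = -161/2 ≈ -80.500)
sqrt(h + o) = sqrt(-161/2 + 675) = sqrt(1189/2) = sqrt(2378)/2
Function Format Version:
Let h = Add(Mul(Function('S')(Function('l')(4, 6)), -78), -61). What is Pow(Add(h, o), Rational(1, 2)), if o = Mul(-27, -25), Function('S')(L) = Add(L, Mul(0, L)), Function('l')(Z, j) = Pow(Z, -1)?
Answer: Mul(Rational(1, 2), Pow(2378, Rational(1, 2))) ≈ 24.382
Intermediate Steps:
Function('S')(L) = L (Function('S')(L) = Add(L, 0) = L)
o = 675
h = Rational(-161, 2) (h = Add(Mul(Pow(4, -1), -78), -61) = Add(Mul(Rational(1, 4), -78), -61) = Add(Rational(-39, 2), -61) = Rational(-161, 2) ≈ -80.500)
Pow(Add(h, o), Rational(1, 2)) = Pow(Add(Rational(-161, 2), 675), Rational(1, 2)) = Pow(Rational(1189, 2), Rational(1, 2)) = Mul(Rational(1, 2), Pow(2378, Rational(1, 2)))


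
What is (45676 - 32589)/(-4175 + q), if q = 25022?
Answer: 13087/20847 ≈ 0.62776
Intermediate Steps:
(45676 - 32589)/(-4175 + q) = (45676 - 32589)/(-4175 + 25022) = 13087/20847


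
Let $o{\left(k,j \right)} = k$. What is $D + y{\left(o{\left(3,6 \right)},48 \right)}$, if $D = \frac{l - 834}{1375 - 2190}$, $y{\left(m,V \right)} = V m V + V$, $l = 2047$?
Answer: $\frac{5671187}{815} \approx 6958.5$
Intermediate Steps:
$y{\left(m,V \right)} = V + m V^{2}$ ($y{\left(m,V \right)} = m V^{2} + V = V + m V^{2}$)
$D = - \frac{1213}{815}$ ($D = \frac{2047 - 834}{1375 - 2190} = \frac{1213}{-815} = 1213 \left(- \frac{1}{815}\right) = - \frac{1213}{815} \approx -1.4883$)
$D + y{\left(o{\left(3,6 \right)},48 \right)} = - \frac{1213}{815} + 48 \left(1 + 48 \cdot 3\right) = - \frac{1213}{815} + 48 \left(1 + 144\right) = - \frac{1213}{815} + 48 \cdot 145 = - \frac{1213}{815} + 6960 = \frac{5671187}{815}$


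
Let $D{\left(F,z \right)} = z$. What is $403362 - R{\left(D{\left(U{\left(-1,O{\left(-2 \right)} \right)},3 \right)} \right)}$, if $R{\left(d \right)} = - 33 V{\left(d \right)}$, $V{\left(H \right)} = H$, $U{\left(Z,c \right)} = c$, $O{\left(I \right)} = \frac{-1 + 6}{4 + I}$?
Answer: $403461$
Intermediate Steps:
$O{\left(I \right)} = \frac{5}{4 + I}$
$R{\left(d \right)} = - 33 d$
$403362 - R{\left(D{\left(U{\left(-1,O{\left(-2 \right)} \right)},3 \right)} \right)} = 403362 - \left(-33\right) 3 = 403362 - -99 = 403362 + 99 = 403461$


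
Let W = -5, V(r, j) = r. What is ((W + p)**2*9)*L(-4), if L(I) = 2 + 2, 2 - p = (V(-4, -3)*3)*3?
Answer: 39204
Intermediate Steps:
p = 38 (p = 2 - (-4*3)*3 = 2 - (-12)*3 = 2 - 1*(-36) = 2 + 36 = 38)
L(I) = 4
((W + p)**2*9)*L(-4) = ((-5 + 38)**2*9)*4 = (33**2*9)*4 = (1089*9)*4 = 9801*4 = 39204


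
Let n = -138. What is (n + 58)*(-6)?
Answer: 480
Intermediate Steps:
(n + 58)*(-6) = (-138 + 58)*(-6) = -80*(-6) = 480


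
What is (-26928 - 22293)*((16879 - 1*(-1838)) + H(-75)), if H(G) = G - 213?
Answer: -907093809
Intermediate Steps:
H(G) = -213 + G
(-26928 - 22293)*((16879 - 1*(-1838)) + H(-75)) = (-26928 - 22293)*((16879 - 1*(-1838)) + (-213 - 75)) = -49221*((16879 + 1838) - 288) = -49221*(18717 - 288) = -49221*18429 = -907093809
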